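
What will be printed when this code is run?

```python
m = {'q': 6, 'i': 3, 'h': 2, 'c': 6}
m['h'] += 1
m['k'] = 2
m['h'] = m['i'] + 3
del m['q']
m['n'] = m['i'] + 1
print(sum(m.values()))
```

21

m['h'] = 2+1 = 3 → {'q': 6, 'i': 3, 'h': 3, 'c': 6}
m['k'] = 2 → {'q': 6, 'i': 3, 'h': 3, 'c': 6, 'k': 2}
m['h'] = m['i']+3 = 6 → {'q': 6, 'i': 3, 'h': 6, 'c': 6, 'k': 2}
del 'q' → {'i': 3, 'h': 6, 'c': 6, 'k': 2}
m['n'] = m['i']+1 = 4 → {'i': 3, 'h': 6, 'c': 6, 'k': 2, 'n': 4}
sum of values = 21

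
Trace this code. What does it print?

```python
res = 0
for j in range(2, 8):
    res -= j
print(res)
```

j=2: res = 0-2 = -2
j=3: res = (-2)-3 = -5
j=4: res = (-5)-4 = -9
j=5: res = (-9)-5 = -14
j=6: res = (-14)-6 = -20
j=7: res = (-20)-7 = -27

-27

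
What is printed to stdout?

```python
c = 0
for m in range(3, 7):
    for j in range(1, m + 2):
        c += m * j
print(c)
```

363

m=3,j=1: c = 0+3 = 3
m=3,j=2: c = 3+6 = 9
m=3,j=3: c = 9+9 = 18
m=3,j=4: c = 18+12 = 30
m=4,j=1: c = 30+4 = 34
m=4,j=2: c = 34+8 = 42
m=4,j=3: c = 42+12 = 54
m=4,j=4: c = 54+16 = 70
m=4,j=5: c = 70+20 = 90
m=5,j=1: c = 90+5 = 95
m=5,j=2: c = 95+10 = 105
m=5,j=3: c = 105+15 = 120
m=5,j=4: c = 120+20 = 140
m=5,j=5: c = 140+25 = 165
m=5,j=6: c = 165+30 = 195
m=6,j=1: c = 195+6 = 201
m=6,j=2: c = 201+12 = 213
m=6,j=3: c = 213+18 = 231
m=6,j=4: c = 231+24 = 255
m=6,j=5: c = 255+30 = 285
m=6,j=6: c = 285+36 = 321
m=6,j=7: c = 321+42 = 363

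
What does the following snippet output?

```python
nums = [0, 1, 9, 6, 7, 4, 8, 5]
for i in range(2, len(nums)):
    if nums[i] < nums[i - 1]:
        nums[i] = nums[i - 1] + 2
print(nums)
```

i=2: 9>=1, unchanged → [0, 1, 9, 6, 7, 4, 8, 5]
i=3: 6<9, nums[3] = 9+2 = 11 → [0, 1, 9, 11, 7, 4, 8, 5]
i=4: 7<11, nums[4] = 11+2 = 13 → [0, 1, 9, 11, 13, 4, 8, 5]
i=5: 4<13, nums[5] = 13+2 = 15 → [0, 1, 9, 11, 13, 15, 8, 5]
i=6: 8<15, nums[6] = 15+2 = 17 → [0, 1, 9, 11, 13, 15, 17, 5]
i=7: 5<17, nums[7] = 17+2 = 19 → [0, 1, 9, 11, 13, 15, 17, 19]

[0, 1, 9, 11, 13, 15, 17, 19]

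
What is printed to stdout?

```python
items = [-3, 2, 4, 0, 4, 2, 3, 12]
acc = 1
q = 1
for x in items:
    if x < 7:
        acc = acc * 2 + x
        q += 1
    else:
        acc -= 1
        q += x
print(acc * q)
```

1720

x=-3: <7, acc = 1*2+(-3) = -1; q=2
x=2: <7, acc = (-1)*2+2 = 0; q=3
x=4: <7, acc = 0*2+4 = 4; q=4
x=0: <7, acc = 4*2+0 = 8; q=5
x=4: <7, acc = 8*2+4 = 20; q=6
x=2: <7, acc = 20*2+2 = 42; q=7
x=3: <7, acc = 42*2+3 = 87; q=8
x=12: not <7, acc = 87-1 = 86; q=20
acc*q = 86*20 = 1720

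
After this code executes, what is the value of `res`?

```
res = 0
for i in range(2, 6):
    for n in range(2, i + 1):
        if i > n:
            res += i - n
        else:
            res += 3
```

i=2,n=2: not 2>2, res = 0+3 = 3
i=3,n=2: 3>2, res = 3+1 = 4
i=3,n=3: not 3>3, res = 4+3 = 7
i=4,n=2: 4>2, res = 7+2 = 9
i=4,n=3: 4>3, res = 9+1 = 10
i=4,n=4: not 4>4, res = 10+3 = 13
i=5,n=2: 5>2, res = 13+3 = 16
i=5,n=3: 5>3, res = 16+2 = 18
i=5,n=4: 5>4, res = 18+1 = 19
i=5,n=5: not 5>5, res = 19+3 = 22

22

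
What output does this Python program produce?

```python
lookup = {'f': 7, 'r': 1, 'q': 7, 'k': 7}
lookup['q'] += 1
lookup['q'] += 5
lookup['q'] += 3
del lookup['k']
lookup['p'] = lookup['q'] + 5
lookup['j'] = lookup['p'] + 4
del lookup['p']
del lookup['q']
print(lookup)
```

{'f': 7, 'r': 1, 'j': 25}

lookup['q'] = 7+1 = 8 → {'f': 7, 'r': 1, 'q': 8, 'k': 7}
lookup['q'] = 8+5 = 13 → {'f': 7, 'r': 1, 'q': 13, 'k': 7}
lookup['q'] = 13+3 = 16 → {'f': 7, 'r': 1, 'q': 16, 'k': 7}
del 'k' → {'f': 7, 'r': 1, 'q': 16}
lookup['p'] = lookup['q']+5 = 21 → {'f': 7, 'r': 1, 'q': 16, 'p': 21}
lookup['j'] = lookup['p']+4 = 25 → {'f': 7, 'r': 1, 'q': 16, 'p': 21, 'j': 25}
del 'p' → {'f': 7, 'r': 1, 'q': 16, 'j': 25}
del 'q' → {'f': 7, 'r': 1, 'j': 25}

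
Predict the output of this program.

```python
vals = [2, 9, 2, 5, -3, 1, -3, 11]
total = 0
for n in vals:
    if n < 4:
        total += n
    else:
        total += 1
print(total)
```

n=2: <4, total = 0+2 = 2
n=9: not <4, total = 2+1 = 3
n=2: <4, total = 3+2 = 5
n=5: not <4, total = 5+1 = 6
n=-3: <4, total = 6+(-3) = 3
n=1: <4, total = 3+1 = 4
n=-3: <4, total = 4+(-3) = 1
n=11: not <4, total = 1+1 = 2

2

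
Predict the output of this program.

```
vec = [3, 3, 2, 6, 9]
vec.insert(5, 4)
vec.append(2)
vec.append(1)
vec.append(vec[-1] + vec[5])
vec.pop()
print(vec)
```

insert 4 at 5 → [3, 3, 2, 6, 9, 4]
append 2 → [3, 3, 2, 6, 9, 4, 2]
append 1 → [3, 3, 2, 6, 9, 4, 2, 1]
append vec[-1]+vec[5] = 1+4 = 5 → [3, 3, 2, 6, 9, 4, 2, 1, 5]
pop() removes 5 → [3, 3, 2, 6, 9, 4, 2, 1]

[3, 3, 2, 6, 9, 4, 2, 1]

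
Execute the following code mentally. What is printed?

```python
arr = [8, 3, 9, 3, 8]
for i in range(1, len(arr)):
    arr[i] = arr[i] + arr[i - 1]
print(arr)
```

[8, 11, 20, 23, 31]

i=1: arr[1] = 3+8 = 11 → [8, 11, 9, 3, 8]
i=2: arr[2] = 9+11 = 20 → [8, 11, 20, 3, 8]
i=3: arr[3] = 3+20 = 23 → [8, 11, 20, 23, 8]
i=4: arr[4] = 8+23 = 31 → [8, 11, 20, 23, 31]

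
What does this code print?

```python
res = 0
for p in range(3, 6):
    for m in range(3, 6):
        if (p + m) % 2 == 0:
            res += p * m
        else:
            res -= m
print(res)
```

p=3,m=3: even sum, res = 0+9 = 9
p=3,m=4: odd sum, res = 9-4 = 5
p=3,m=5: even sum, res = 5+15 = 20
p=4,m=3: odd sum, res = 20-3 = 17
p=4,m=4: even sum, res = 17+16 = 33
p=4,m=5: odd sum, res = 33-5 = 28
p=5,m=3: even sum, res = 28+15 = 43
p=5,m=4: odd sum, res = 43-4 = 39
p=5,m=5: even sum, res = 39+25 = 64

64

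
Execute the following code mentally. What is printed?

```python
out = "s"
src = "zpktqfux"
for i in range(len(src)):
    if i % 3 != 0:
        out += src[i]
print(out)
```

spkqfx

i=0: skip
i=1: add 'p' → 'sp'
i=2: add 'k' → 'spk'
i=3: skip
i=4: add 'q' → 'spkq'
i=5: add 'f' → 'spkqf'
i=6: skip
i=7: add 'x' → 'spkqfx'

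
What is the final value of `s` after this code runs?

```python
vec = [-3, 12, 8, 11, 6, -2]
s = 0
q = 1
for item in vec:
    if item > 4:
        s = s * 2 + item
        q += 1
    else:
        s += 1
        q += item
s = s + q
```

173

item=-3: not >4, s = 0+1 = 1; q=-2
item=12: >4, s = 1*2+12 = 14; q=-1
item=8: >4, s = 14*2+8 = 36; q=0
item=11: >4, s = 36*2+11 = 83; q=1
item=6: >4, s = 83*2+6 = 172; q=2
item=-2: not >4, s = 172+1 = 173; q=0
s+q = 173+0 = 173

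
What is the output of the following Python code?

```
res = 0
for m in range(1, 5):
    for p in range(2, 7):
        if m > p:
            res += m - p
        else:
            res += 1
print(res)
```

m=1,p=2: not 1>2, res = 0+1 = 1
m=1,p=3: not 1>3, res = 1+1 = 2
m=1,p=4: not 1>4, res = 2+1 = 3
m=1,p=5: not 1>5, res = 3+1 = 4
m=1,p=6: not 1>6, res = 4+1 = 5
m=2,p=2: not 2>2, res = 5+1 = 6
m=2,p=3: not 2>3, res = 6+1 = 7
m=2,p=4: not 2>4, res = 7+1 = 8
m=2,p=5: not 2>5, res = 8+1 = 9
m=2,p=6: not 2>6, res = 9+1 = 10
m=3,p=2: 3>2, res = 10+1 = 11
m=3,p=3: not 3>3, res = 11+1 = 12
m=3,p=4: not 3>4, res = 12+1 = 13
m=3,p=5: not 3>5, res = 13+1 = 14
m=3,p=6: not 3>6, res = 14+1 = 15
m=4,p=2: 4>2, res = 15+2 = 17
m=4,p=3: 4>3, res = 17+1 = 18
m=4,p=4: not 4>4, res = 18+1 = 19
m=4,p=5: not 4>5, res = 19+1 = 20
m=4,p=6: not 4>6, res = 20+1 = 21

21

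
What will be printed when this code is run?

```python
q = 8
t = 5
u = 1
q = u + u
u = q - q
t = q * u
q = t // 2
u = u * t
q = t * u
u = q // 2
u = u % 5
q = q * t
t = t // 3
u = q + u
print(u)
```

q = 1+1 = 2
u = 2-2 = 0
t = 2*0 = 0
q = 0//2 = 0
u = 0*0 = 0
q = 0*0 = 0
u = 0//2 = 0
u = 0%5 = 0
q = 0*0 = 0
t = 0//3 = 0
u = 0+0 = 0

0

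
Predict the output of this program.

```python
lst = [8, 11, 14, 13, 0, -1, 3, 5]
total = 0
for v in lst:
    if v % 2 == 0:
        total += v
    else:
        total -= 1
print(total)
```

v=8: even, total = 0+8 = 8
v=11: not even, total = 8-1 = 7
v=14: even, total = 7+14 = 21
v=13: not even, total = 21-1 = 20
v=0: even, total = 20+0 = 20
v=-1: not even, total = 20-1 = 19
v=3: not even, total = 19-1 = 18
v=5: not even, total = 18-1 = 17

17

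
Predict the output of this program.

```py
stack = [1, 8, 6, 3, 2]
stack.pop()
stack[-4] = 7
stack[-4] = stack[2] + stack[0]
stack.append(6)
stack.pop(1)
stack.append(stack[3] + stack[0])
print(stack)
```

[13, 6, 3, 6, 19]

pop() removes 2 → [1, 8, 6, 3]
stack[-4] = 7 → [7, 8, 6, 3]
stack[-4] = stack[2]+stack[0] = 6+7 = 13 → [13, 8, 6, 3]
append 6 → [13, 8, 6, 3, 6]
pop(1) removes 8 → [13, 6, 3, 6]
append stack[3]+stack[0] = 6+13 = 19 → [13, 6, 3, 6, 19]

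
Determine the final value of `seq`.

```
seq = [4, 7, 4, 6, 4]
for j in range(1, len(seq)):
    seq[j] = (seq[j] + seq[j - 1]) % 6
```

j=1: seq[1] = (7+4)%6 = 5 → [4, 5, 4, 6, 4]
j=2: seq[2] = (4+5)%6 = 3 → [4, 5, 3, 6, 4]
j=3: seq[3] = (6+3)%6 = 3 → [4, 5, 3, 3, 4]
j=4: seq[4] = (4+3)%6 = 1 → [4, 5, 3, 3, 1]

[4, 5, 3, 3, 1]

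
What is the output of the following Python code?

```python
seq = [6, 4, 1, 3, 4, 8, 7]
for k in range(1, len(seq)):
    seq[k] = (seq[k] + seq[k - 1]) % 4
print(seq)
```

[6, 2, 3, 2, 2, 2, 1]

k=1: seq[1] = (4+6)%4 = 2 → [6, 2, 1, 3, 4, 8, 7]
k=2: seq[2] = (1+2)%4 = 3 → [6, 2, 3, 3, 4, 8, 7]
k=3: seq[3] = (3+3)%4 = 2 → [6, 2, 3, 2, 4, 8, 7]
k=4: seq[4] = (4+2)%4 = 2 → [6, 2, 3, 2, 2, 8, 7]
k=5: seq[5] = (8+2)%4 = 2 → [6, 2, 3, 2, 2, 2, 7]
k=6: seq[6] = (7+2)%4 = 1 → [6, 2, 3, 2, 2, 2, 1]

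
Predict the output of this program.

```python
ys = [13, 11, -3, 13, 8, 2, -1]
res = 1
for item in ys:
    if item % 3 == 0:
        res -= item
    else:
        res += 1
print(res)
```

item=13: not %3==0, res = 1+1 = 2
item=11: not %3==0, res = 2+1 = 3
item=-3: %3==0, res = 3-(-3) = 6
item=13: not %3==0, res = 6+1 = 7
item=8: not %3==0, res = 7+1 = 8
item=2: not %3==0, res = 8+1 = 9
item=-1: not %3==0, res = 9+1 = 10

10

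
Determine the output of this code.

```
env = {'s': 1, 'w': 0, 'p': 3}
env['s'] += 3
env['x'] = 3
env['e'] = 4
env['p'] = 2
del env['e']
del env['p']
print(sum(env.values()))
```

7

env['s'] = 1+3 = 4 → {'s': 4, 'w': 0, 'p': 3}
env['x'] = 3 → {'s': 4, 'w': 0, 'p': 3, 'x': 3}
env['e'] = 4 → {'s': 4, 'w': 0, 'p': 3, 'x': 3, 'e': 4}
env['p'] = 2 → {'s': 4, 'w': 0, 'p': 2, 'x': 3, 'e': 4}
del 'e' → {'s': 4, 'w': 0, 'p': 2, 'x': 3}
del 'p' → {'s': 4, 'w': 0, 'x': 3}
sum of values = 7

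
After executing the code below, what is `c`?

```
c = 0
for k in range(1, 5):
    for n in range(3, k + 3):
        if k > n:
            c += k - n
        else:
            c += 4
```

37

k=1,n=3: not 1>3, c = 0+4 = 4
k=2,n=3: not 2>3, c = 4+4 = 8
k=2,n=4: not 2>4, c = 8+4 = 12
k=3,n=3: not 3>3, c = 12+4 = 16
k=3,n=4: not 3>4, c = 16+4 = 20
k=3,n=5: not 3>5, c = 20+4 = 24
k=4,n=3: 4>3, c = 24+1 = 25
k=4,n=4: not 4>4, c = 25+4 = 29
k=4,n=5: not 4>5, c = 29+4 = 33
k=4,n=6: not 4>6, c = 33+4 = 37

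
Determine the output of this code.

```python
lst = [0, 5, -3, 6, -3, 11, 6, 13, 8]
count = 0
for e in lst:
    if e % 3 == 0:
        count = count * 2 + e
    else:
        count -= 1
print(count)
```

e=0: %3==0, count = 0*2+0 = 0
e=5: not %3==0, count = 0-1 = -1
e=-3: %3==0, count = (-1)*2+(-3) = -5
e=6: %3==0, count = (-5)*2+6 = -4
e=-3: %3==0, count = (-4)*2+(-3) = -11
e=11: not %3==0, count = (-11)-1 = -12
e=6: %3==0, count = (-12)*2+6 = -18
e=13: not %3==0, count = (-18)-1 = -19
e=8: not %3==0, count = (-19)-1 = -20

-20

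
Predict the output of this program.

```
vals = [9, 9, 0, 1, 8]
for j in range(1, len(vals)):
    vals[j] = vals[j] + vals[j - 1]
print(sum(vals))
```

j=1: vals[1] = 9+9 = 18 → [9, 18, 0, 1, 8]
j=2: vals[2] = 0+18 = 18 → [9, 18, 18, 1, 8]
j=3: vals[3] = 1+18 = 19 → [9, 18, 18, 19, 8]
j=4: vals[4] = 8+19 = 27 → [9, 18, 18, 19, 27]
sum = 91

91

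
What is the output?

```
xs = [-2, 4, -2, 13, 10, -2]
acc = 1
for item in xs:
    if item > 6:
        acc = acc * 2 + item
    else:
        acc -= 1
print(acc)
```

item=-2: not >6, acc = 1-1 = 0
item=4: not >6, acc = 0-1 = -1
item=-2: not >6, acc = (-1)-1 = -2
item=13: >6, acc = (-2)*2+13 = 9
item=10: >6, acc = 9*2+10 = 28
item=-2: not >6, acc = 28-1 = 27

27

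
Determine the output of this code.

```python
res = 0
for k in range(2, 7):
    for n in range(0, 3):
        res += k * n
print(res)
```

k=2,n=0: res = 0+0 = 0
k=2,n=1: res = 0+2 = 2
k=2,n=2: res = 2+4 = 6
k=3,n=0: res = 6+0 = 6
k=3,n=1: res = 6+3 = 9
k=3,n=2: res = 9+6 = 15
k=4,n=0: res = 15+0 = 15
k=4,n=1: res = 15+4 = 19
k=4,n=2: res = 19+8 = 27
k=5,n=0: res = 27+0 = 27
k=5,n=1: res = 27+5 = 32
k=5,n=2: res = 32+10 = 42
k=6,n=0: res = 42+0 = 42
k=6,n=1: res = 42+6 = 48
k=6,n=2: res = 48+12 = 60

60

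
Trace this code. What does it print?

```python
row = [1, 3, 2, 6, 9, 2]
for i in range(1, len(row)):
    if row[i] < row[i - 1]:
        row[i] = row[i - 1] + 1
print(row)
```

[1, 3, 4, 6, 9, 10]

i=1: 3>=1, unchanged → [1, 3, 2, 6, 9, 2]
i=2: 2<3, row[2] = 3+1 = 4 → [1, 3, 4, 6, 9, 2]
i=3: 6>=4, unchanged → [1, 3, 4, 6, 9, 2]
i=4: 9>=6, unchanged → [1, 3, 4, 6, 9, 2]
i=5: 2<9, row[5] = 9+1 = 10 → [1, 3, 4, 6, 9, 10]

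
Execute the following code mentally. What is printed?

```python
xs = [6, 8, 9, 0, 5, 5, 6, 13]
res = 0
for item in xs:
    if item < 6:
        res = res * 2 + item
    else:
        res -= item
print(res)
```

item=6: not <6, res = 0-6 = -6
item=8: not <6, res = (-6)-8 = -14
item=9: not <6, res = (-14)-9 = -23
item=0: <6, res = (-23)*2+0 = -46
item=5: <6, res = (-46)*2+5 = -87
item=5: <6, res = (-87)*2+5 = -169
item=6: not <6, res = (-169)-6 = -175
item=13: not <6, res = (-175)-13 = -188

-188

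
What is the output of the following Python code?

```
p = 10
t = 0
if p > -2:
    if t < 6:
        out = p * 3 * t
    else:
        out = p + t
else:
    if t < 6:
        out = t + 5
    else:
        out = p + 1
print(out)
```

0

p=10, t=0
p > -2 is True; t < 6 is True
→ out = p * 3 * t = 0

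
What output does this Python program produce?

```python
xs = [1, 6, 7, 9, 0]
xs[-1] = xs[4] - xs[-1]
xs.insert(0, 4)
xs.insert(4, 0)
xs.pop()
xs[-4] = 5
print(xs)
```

xs[-1] = xs[4]-xs[-1] = 0-0 = 0 → [1, 6, 7, 9, 0]
insert 4 at 0 → [4, 1, 6, 7, 9, 0]
insert 0 at 4 → [4, 1, 6, 7, 0, 9, 0]
pop() removes 0 → [4, 1, 6, 7, 0, 9]
xs[-4] = 5 → [4, 1, 5, 7, 0, 9]

[4, 1, 5, 7, 0, 9]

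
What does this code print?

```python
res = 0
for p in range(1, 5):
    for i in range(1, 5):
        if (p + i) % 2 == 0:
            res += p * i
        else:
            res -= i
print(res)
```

32

p=1,i=1: even sum, res = 0+1 = 1
p=1,i=2: odd sum, res = 1-2 = -1
p=1,i=3: even sum, res = (-1)+3 = 2
p=1,i=4: odd sum, res = 2-4 = -2
p=2,i=1: odd sum, res = (-2)-1 = -3
p=2,i=2: even sum, res = (-3)+4 = 1
p=2,i=3: odd sum, res = 1-3 = -2
p=2,i=4: even sum, res = (-2)+8 = 6
p=3,i=1: even sum, res = 6+3 = 9
p=3,i=2: odd sum, res = 9-2 = 7
p=3,i=3: even sum, res = 7+9 = 16
p=3,i=4: odd sum, res = 16-4 = 12
p=4,i=1: odd sum, res = 12-1 = 11
p=4,i=2: even sum, res = 11+8 = 19
p=4,i=3: odd sum, res = 19-3 = 16
p=4,i=4: even sum, res = 16+16 = 32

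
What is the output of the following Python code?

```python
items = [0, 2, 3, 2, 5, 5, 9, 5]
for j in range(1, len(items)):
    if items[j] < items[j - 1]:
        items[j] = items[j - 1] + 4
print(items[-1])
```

j=1: 2>=0, unchanged → [0, 2, 3, 2, 5, 5, 9, 5]
j=2: 3>=2, unchanged → [0, 2, 3, 2, 5, 5, 9, 5]
j=3: 2<3, items[3] = 3+4 = 7 → [0, 2, 3, 7, 5, 5, 9, 5]
j=4: 5<7, items[4] = 7+4 = 11 → [0, 2, 3, 7, 11, 5, 9, 5]
j=5: 5<11, items[5] = 11+4 = 15 → [0, 2, 3, 7, 11, 15, 9, 5]
j=6: 9<15, items[6] = 15+4 = 19 → [0, 2, 3, 7, 11, 15, 19, 5]
j=7: 5<19, items[7] = 19+4 = 23 → [0, 2, 3, 7, 11, 15, 19, 23]

23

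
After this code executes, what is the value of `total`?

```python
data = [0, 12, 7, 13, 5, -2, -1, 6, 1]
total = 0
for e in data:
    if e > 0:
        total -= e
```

e=0: not >0
e=12: >0, total = 0-12 = -12
e=7: >0, total = (-12)-7 = -19
e=13: >0, total = (-19)-13 = -32
e=5: >0, total = (-32)-5 = -37
e=-2: not >0
e=-1: not >0
e=6: >0, total = (-37)-6 = -43
e=1: >0, total = (-43)-1 = -44

-44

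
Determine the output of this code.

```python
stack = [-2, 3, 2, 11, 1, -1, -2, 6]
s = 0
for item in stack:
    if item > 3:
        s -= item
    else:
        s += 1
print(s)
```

-11

item=-2: not >3, s = 0+1 = 1
item=3: not >3, s = 1+1 = 2
item=2: not >3, s = 2+1 = 3
item=11: >3, s = 3-11 = -8
item=1: not >3, s = (-8)+1 = -7
item=-1: not >3, s = (-7)+1 = -6
item=-2: not >3, s = (-6)+1 = -5
item=6: >3, s = (-5)-6 = -11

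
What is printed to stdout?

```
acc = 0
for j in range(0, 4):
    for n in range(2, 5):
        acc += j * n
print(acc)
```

54

j=0,n=2: acc = 0+0 = 0
j=0,n=3: acc = 0+0 = 0
j=0,n=4: acc = 0+0 = 0
j=1,n=2: acc = 0+2 = 2
j=1,n=3: acc = 2+3 = 5
j=1,n=4: acc = 5+4 = 9
j=2,n=2: acc = 9+4 = 13
j=2,n=3: acc = 13+6 = 19
j=2,n=4: acc = 19+8 = 27
j=3,n=2: acc = 27+6 = 33
j=3,n=3: acc = 33+9 = 42
j=3,n=4: acc = 42+12 = 54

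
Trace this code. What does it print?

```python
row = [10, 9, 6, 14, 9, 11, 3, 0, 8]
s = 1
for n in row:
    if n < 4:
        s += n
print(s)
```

4

n=10: not <4
n=9: not <4
n=6: not <4
n=14: not <4
n=9: not <4
n=11: not <4
n=3: <4, s = 1+3 = 4
n=0: <4, s = 4+0 = 4
n=8: not <4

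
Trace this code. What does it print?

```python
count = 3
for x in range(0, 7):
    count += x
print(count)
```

24

x=0: count = 3+0 = 3
x=1: count = 3+1 = 4
x=2: count = 4+2 = 6
x=3: count = 6+3 = 9
x=4: count = 9+4 = 13
x=5: count = 13+5 = 18
x=6: count = 18+6 = 24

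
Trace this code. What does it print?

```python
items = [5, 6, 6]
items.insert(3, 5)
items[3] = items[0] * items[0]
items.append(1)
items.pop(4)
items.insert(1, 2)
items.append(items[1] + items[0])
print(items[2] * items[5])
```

42

insert 5 at 3 → [5, 6, 6, 5]
items[3] = items[0]*items[0] = 5*5 = 25 → [5, 6, 6, 25]
append 1 → [5, 6, 6, 25, 1]
pop(4) removes 1 → [5, 6, 6, 25]
insert 2 at 1 → [5, 2, 6, 6, 25]
append items[1]+items[0] = 2+5 = 7 → [5, 2, 6, 6, 25, 7]
items[2]*items[5] = 6*7 = 42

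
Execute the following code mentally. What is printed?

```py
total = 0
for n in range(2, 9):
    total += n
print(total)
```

35

n=2: total = 0+2 = 2
n=3: total = 2+3 = 5
n=4: total = 5+4 = 9
n=5: total = 9+5 = 14
n=6: total = 14+6 = 20
n=7: total = 20+7 = 27
n=8: total = 27+8 = 35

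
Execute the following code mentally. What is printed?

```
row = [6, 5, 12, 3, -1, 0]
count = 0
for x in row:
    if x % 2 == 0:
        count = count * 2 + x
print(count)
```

x=6: even, count = 0*2+6 = 6
x=5: not even
x=12: even, count = 6*2+12 = 24
x=3: not even
x=-1: not even
x=0: even, count = 24*2+0 = 48

48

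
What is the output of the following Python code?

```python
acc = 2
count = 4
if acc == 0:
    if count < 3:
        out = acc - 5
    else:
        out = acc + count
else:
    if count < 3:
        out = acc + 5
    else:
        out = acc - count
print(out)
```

-2

acc=2, count=4
acc == 0 is False; count < 3 is False
→ out = acc - count = -2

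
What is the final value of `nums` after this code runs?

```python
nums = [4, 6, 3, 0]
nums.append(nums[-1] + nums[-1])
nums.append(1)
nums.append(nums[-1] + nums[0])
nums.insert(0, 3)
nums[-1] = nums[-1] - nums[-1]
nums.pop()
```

append nums[-1]+nums[-1] = 0+0 = 0 → [4, 6, 3, 0, 0]
append 1 → [4, 6, 3, 0, 0, 1]
append nums[-1]+nums[0] = 1+4 = 5 → [4, 6, 3, 0, 0, 1, 5]
insert 3 at 0 → [3, 4, 6, 3, 0, 0, 1, 5]
nums[-1] = nums[-1]-nums[-1] = 5-5 = 0 → [3, 4, 6, 3, 0, 0, 1, 0]
pop() removes 0 → [3, 4, 6, 3, 0, 0, 1]

[3, 4, 6, 3, 0, 0, 1]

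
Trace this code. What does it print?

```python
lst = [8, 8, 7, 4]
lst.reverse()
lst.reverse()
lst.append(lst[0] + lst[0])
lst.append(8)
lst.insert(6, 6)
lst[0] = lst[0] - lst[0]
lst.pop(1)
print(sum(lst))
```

reverse → [4, 7, 8, 8]
reverse → [8, 8, 7, 4]
append lst[0]+lst[0] = 8+8 = 16 → [8, 8, 7, 4, 16]
append 8 → [8, 8, 7, 4, 16, 8]
insert 6 at 6 → [8, 8, 7, 4, 16, 8, 6]
lst[0] = lst[0]-lst[0] = 8-8 = 0 → [0, 8, 7, 4, 16, 8, 6]
pop(1) removes 8 → [0, 7, 4, 16, 8, 6]
sum = 41

41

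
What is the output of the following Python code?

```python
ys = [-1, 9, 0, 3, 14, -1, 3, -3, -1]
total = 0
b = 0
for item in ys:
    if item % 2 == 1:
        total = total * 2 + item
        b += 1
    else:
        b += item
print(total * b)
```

item=-1: odd, total = 0*2+(-1) = -1; b=1
item=9: odd, total = (-1)*2+9 = 7; b=2
item=0: not odd; b=2
item=3: odd, total = 7*2+3 = 17; b=3
item=14: not odd; b=17
item=-1: odd, total = 17*2+(-1) = 33; b=18
item=3: odd, total = 33*2+3 = 69; b=19
item=-3: odd, total = 69*2+(-3) = 135; b=20
item=-1: odd, total = 135*2+(-1) = 269; b=21
total*b = 269*21 = 5649

5649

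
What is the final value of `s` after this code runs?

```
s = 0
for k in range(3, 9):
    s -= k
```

-33

k=3: s = 0-3 = -3
k=4: s = (-3)-4 = -7
k=5: s = (-7)-5 = -12
k=6: s = (-12)-6 = -18
k=7: s = (-18)-7 = -25
k=8: s = (-25)-8 = -33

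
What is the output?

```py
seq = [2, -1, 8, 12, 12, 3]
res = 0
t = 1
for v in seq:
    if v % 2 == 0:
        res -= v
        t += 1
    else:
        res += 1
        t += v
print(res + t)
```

v=2: even, res = 0-2 = -2; t=2
v=-1: not even, res = (-2)+1 = -1; t=1
v=8: even, res = (-1)-8 = -9; t=2
v=12: even, res = (-9)-12 = -21; t=3
v=12: even, res = (-21)-12 = -33; t=4
v=3: not even, res = (-33)+1 = -32; t=7
res+t = (-32)+7 = -25

-25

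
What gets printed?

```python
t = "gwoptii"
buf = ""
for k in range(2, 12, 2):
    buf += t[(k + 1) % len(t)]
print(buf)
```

k=2: add t[3]='p' → 'p'
k=4: add t[5]='i' → 'pi'
k=6: add t[0]='g' → 'pig'
k=8: add t[2]='o' → 'pigo'
k=10: add t[4]='t' → 'pigot'

pigot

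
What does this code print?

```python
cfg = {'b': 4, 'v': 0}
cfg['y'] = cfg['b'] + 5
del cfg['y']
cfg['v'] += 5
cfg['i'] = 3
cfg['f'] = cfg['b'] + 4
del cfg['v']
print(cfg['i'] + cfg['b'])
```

7

cfg['y'] = cfg['b']+5 = 9 → {'b': 4, 'v': 0, 'y': 9}
del 'y' → {'b': 4, 'v': 0}
cfg['v'] = 0+5 = 5 → {'b': 4, 'v': 5}
cfg['i'] = 3 → {'b': 4, 'v': 5, 'i': 3}
cfg['f'] = cfg['b']+4 = 8 → {'b': 4, 'v': 5, 'i': 3, 'f': 8}
del 'v' → {'b': 4, 'i': 3, 'f': 8}
cfg['i']+cfg['b'] = 3+4 = 7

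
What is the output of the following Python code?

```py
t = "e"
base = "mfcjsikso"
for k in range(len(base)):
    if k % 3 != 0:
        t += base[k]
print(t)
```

k=0: skip
k=1: add 'f' → 'ef'
k=2: add 'c' → 'efc'
k=3: skip
k=4: add 's' → 'efcs'
k=5: add 'i' → 'efcsi'
k=6: skip
k=7: add 's' → 'efcsis'
k=8: add 'o' → 'efcsiso'

efcsiso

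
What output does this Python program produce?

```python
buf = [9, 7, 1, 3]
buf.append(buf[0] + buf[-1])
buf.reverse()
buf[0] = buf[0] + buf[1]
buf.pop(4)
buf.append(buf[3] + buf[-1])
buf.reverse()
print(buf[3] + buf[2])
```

append buf[0]+buf[-1] = 9+3 = 12 → [9, 7, 1, 3, 12]
reverse → [12, 3, 1, 7, 9]
buf[0] = buf[0]+buf[1] = 12+3 = 15 → [15, 3, 1, 7, 9]
pop(4) removes 9 → [15, 3, 1, 7]
append buf[3]+buf[-1] = 7+7 = 14 → [15, 3, 1, 7, 14]
reverse → [14, 7, 1, 3, 15]
buf[3]+buf[2] = 3+1 = 4

4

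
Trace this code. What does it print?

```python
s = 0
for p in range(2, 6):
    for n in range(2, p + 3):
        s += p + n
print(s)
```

p=2,n=2: s = 0+4 = 4
p=2,n=3: s = 4+5 = 9
p=2,n=4: s = 9+6 = 15
p=3,n=2: s = 15+5 = 20
p=3,n=3: s = 20+6 = 26
p=3,n=4: s = 26+7 = 33
p=3,n=5: s = 33+8 = 41
p=4,n=2: s = 41+6 = 47
p=4,n=3: s = 47+7 = 54
p=4,n=4: s = 54+8 = 62
p=4,n=5: s = 62+9 = 71
p=4,n=6: s = 71+10 = 81
p=5,n=2: s = 81+7 = 88
p=5,n=3: s = 88+8 = 96
p=5,n=4: s = 96+9 = 105
p=5,n=5: s = 105+10 = 115
p=5,n=6: s = 115+11 = 126
p=5,n=7: s = 126+12 = 138

138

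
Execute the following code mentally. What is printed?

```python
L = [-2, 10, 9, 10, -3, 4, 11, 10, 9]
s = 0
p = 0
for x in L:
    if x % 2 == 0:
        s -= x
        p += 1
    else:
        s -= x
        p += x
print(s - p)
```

-89

x=-2: even, s = 0-(-2) = 2; p=1
x=10: even, s = 2-10 = -8; p=2
x=9: not even, s = (-8)-9 = -17; p=11
x=10: even, s = (-17)-10 = -27; p=12
x=-3: not even, s = (-27)-(-3) = -24; p=9
x=4: even, s = (-24)-4 = -28; p=10
x=11: not even, s = (-28)-11 = -39; p=21
x=10: even, s = (-39)-10 = -49; p=22
x=9: not even, s = (-49)-9 = -58; p=31
s-p = (-58)-31 = -89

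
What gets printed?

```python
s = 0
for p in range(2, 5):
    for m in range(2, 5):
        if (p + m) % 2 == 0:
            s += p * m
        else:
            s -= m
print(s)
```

33

p=2,m=2: even sum, s = 0+4 = 4
p=2,m=3: odd sum, s = 4-3 = 1
p=2,m=4: even sum, s = 1+8 = 9
p=3,m=2: odd sum, s = 9-2 = 7
p=3,m=3: even sum, s = 7+9 = 16
p=3,m=4: odd sum, s = 16-4 = 12
p=4,m=2: even sum, s = 12+8 = 20
p=4,m=3: odd sum, s = 20-3 = 17
p=4,m=4: even sum, s = 17+16 = 33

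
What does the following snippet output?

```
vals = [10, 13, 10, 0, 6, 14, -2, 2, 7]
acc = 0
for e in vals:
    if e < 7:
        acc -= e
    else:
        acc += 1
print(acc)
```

-1

e=10: not <7, acc = 0+1 = 1
e=13: not <7, acc = 1+1 = 2
e=10: not <7, acc = 2+1 = 3
e=0: <7, acc = 3-0 = 3
e=6: <7, acc = 3-6 = -3
e=14: not <7, acc = (-3)+1 = -2
e=-2: <7, acc = (-2)-(-2) = 0
e=2: <7, acc = 0-2 = -2
e=7: not <7, acc = (-2)+1 = -1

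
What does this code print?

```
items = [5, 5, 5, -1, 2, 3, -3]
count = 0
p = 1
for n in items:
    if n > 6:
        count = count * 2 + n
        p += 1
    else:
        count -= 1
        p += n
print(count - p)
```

-24

n=5: not >6, count = 0-1 = -1; p=6
n=5: not >6, count = (-1)-1 = -2; p=11
n=5: not >6, count = (-2)-1 = -3; p=16
n=-1: not >6, count = (-3)-1 = -4; p=15
n=2: not >6, count = (-4)-1 = -5; p=17
n=3: not >6, count = (-5)-1 = -6; p=20
n=-3: not >6, count = (-6)-1 = -7; p=17
count-p = (-7)-17 = -24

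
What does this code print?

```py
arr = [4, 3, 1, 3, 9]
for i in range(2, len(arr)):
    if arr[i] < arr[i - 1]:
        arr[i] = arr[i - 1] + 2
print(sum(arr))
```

28

i=2: 1<3, arr[2] = 3+2 = 5 → [4, 3, 5, 3, 9]
i=3: 3<5, arr[3] = 5+2 = 7 → [4, 3, 5, 7, 9]
i=4: 9>=7, unchanged → [4, 3, 5, 7, 9]
sum = 28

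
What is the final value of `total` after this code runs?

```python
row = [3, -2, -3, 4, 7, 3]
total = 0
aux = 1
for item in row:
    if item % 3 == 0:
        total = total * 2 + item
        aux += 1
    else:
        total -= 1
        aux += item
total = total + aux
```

14

item=3: %3==0, total = 0*2+3 = 3; aux=2
item=-2: not %3==0, total = 3-1 = 2; aux=0
item=-3: %3==0, total = 2*2+(-3) = 1; aux=1
item=4: not %3==0, total = 1-1 = 0; aux=5
item=7: not %3==0, total = 0-1 = -1; aux=12
item=3: %3==0, total = (-1)*2+3 = 1; aux=13
total+aux = 1+13 = 14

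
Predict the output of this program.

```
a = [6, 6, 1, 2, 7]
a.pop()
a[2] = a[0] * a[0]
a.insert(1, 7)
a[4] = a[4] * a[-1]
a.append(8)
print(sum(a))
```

67

pop() removes 7 → [6, 6, 1, 2]
a[2] = a[0]*a[0] = 6*6 = 36 → [6, 6, 36, 2]
insert 7 at 1 → [6, 7, 6, 36, 2]
a[4] = a[4]*a[-1] = 2*2 = 4 → [6, 7, 6, 36, 4]
append 8 → [6, 7, 6, 36, 4, 8]
sum = 67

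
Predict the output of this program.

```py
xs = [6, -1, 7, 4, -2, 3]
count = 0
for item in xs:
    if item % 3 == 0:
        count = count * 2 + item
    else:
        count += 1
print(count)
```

item=6: %3==0, count = 0*2+6 = 6
item=-1: not %3==0, count = 6+1 = 7
item=7: not %3==0, count = 7+1 = 8
item=4: not %3==0, count = 8+1 = 9
item=-2: not %3==0, count = 9+1 = 10
item=3: %3==0, count = 10*2+3 = 23

23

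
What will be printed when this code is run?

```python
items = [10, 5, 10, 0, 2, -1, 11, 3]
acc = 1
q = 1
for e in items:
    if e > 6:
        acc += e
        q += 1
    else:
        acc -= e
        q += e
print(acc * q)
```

e=10: >6, acc = 1+10 = 11; q=2
e=5: not >6, acc = 11-5 = 6; q=7
e=10: >6, acc = 6+10 = 16; q=8
e=0: not >6, acc = 16-0 = 16; q=8
e=2: not >6, acc = 16-2 = 14; q=10
e=-1: not >6, acc = 14-(-1) = 15; q=9
e=11: >6, acc = 15+11 = 26; q=10
e=3: not >6, acc = 26-3 = 23; q=13
acc*q = 23*13 = 299

299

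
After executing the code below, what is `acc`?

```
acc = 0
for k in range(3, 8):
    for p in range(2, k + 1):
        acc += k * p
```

430

k=3,p=2: acc = 0+6 = 6
k=3,p=3: acc = 6+9 = 15
k=4,p=2: acc = 15+8 = 23
k=4,p=3: acc = 23+12 = 35
k=4,p=4: acc = 35+16 = 51
k=5,p=2: acc = 51+10 = 61
k=5,p=3: acc = 61+15 = 76
k=5,p=4: acc = 76+20 = 96
k=5,p=5: acc = 96+25 = 121
k=6,p=2: acc = 121+12 = 133
k=6,p=3: acc = 133+18 = 151
k=6,p=4: acc = 151+24 = 175
k=6,p=5: acc = 175+30 = 205
k=6,p=6: acc = 205+36 = 241
k=7,p=2: acc = 241+14 = 255
k=7,p=3: acc = 255+21 = 276
k=7,p=4: acc = 276+28 = 304
k=7,p=5: acc = 304+35 = 339
k=7,p=6: acc = 339+42 = 381
k=7,p=7: acc = 381+49 = 430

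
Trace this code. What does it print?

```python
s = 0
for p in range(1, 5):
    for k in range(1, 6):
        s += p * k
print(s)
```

p=1,k=1: s = 0+1 = 1
p=1,k=2: s = 1+2 = 3
p=1,k=3: s = 3+3 = 6
p=1,k=4: s = 6+4 = 10
p=1,k=5: s = 10+5 = 15
p=2,k=1: s = 15+2 = 17
p=2,k=2: s = 17+4 = 21
p=2,k=3: s = 21+6 = 27
p=2,k=4: s = 27+8 = 35
p=2,k=5: s = 35+10 = 45
p=3,k=1: s = 45+3 = 48
p=3,k=2: s = 48+6 = 54
p=3,k=3: s = 54+9 = 63
p=3,k=4: s = 63+12 = 75
p=3,k=5: s = 75+15 = 90
p=4,k=1: s = 90+4 = 94
p=4,k=2: s = 94+8 = 102
p=4,k=3: s = 102+12 = 114
p=4,k=4: s = 114+16 = 130
p=4,k=5: s = 130+20 = 150

150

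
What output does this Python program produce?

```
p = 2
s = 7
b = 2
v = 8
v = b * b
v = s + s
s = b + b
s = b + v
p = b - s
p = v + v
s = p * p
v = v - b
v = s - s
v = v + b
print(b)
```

2

v = 2*2 = 4
v = 7+7 = 14
s = 2+2 = 4
s = 2+14 = 16
p = 2-16 = -14
p = 14+14 = 28
s = 28*28 = 784
v = 14-2 = 12
v = 784-784 = 0
v = 0+2 = 2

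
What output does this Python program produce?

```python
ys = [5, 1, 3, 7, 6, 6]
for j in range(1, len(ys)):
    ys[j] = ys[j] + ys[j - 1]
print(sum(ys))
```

86

j=1: ys[1] = 1+5 = 6 → [5, 6, 3, 7, 6, 6]
j=2: ys[2] = 3+6 = 9 → [5, 6, 9, 7, 6, 6]
j=3: ys[3] = 7+9 = 16 → [5, 6, 9, 16, 6, 6]
j=4: ys[4] = 6+16 = 22 → [5, 6, 9, 16, 22, 6]
j=5: ys[5] = 6+22 = 28 → [5, 6, 9, 16, 22, 28]
sum = 86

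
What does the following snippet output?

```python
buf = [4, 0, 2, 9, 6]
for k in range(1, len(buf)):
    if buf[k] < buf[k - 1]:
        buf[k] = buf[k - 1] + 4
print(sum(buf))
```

60

k=1: 0<4, buf[1] = 4+4 = 8 → [4, 8, 2, 9, 6]
k=2: 2<8, buf[2] = 8+4 = 12 → [4, 8, 12, 9, 6]
k=3: 9<12, buf[3] = 12+4 = 16 → [4, 8, 12, 16, 6]
k=4: 6<16, buf[4] = 16+4 = 20 → [4, 8, 12, 16, 20]
sum = 60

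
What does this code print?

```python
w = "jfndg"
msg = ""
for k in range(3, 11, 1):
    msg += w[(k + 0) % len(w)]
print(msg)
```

k=3: add w[3]='d' → 'd'
k=4: add w[4]='g' → 'dg'
k=5: add w[0]='j' → 'dgj'
k=6: add w[1]='f' → 'dgjf'
k=7: add w[2]='n' → 'dgjfn'
k=8: add w[3]='d' → 'dgjfnd'
k=9: add w[4]='g' → 'dgjfndg'
k=10: add w[0]='j' → 'dgjfndgj'

dgjfndgj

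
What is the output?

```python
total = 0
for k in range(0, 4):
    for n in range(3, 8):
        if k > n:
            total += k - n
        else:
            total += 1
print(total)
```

20

k=0,n=3: not 0>3, total = 0+1 = 1
k=0,n=4: not 0>4, total = 1+1 = 2
k=0,n=5: not 0>5, total = 2+1 = 3
k=0,n=6: not 0>6, total = 3+1 = 4
k=0,n=7: not 0>7, total = 4+1 = 5
k=1,n=3: not 1>3, total = 5+1 = 6
k=1,n=4: not 1>4, total = 6+1 = 7
k=1,n=5: not 1>5, total = 7+1 = 8
k=1,n=6: not 1>6, total = 8+1 = 9
k=1,n=7: not 1>7, total = 9+1 = 10
k=2,n=3: not 2>3, total = 10+1 = 11
k=2,n=4: not 2>4, total = 11+1 = 12
k=2,n=5: not 2>5, total = 12+1 = 13
k=2,n=6: not 2>6, total = 13+1 = 14
k=2,n=7: not 2>7, total = 14+1 = 15
k=3,n=3: not 3>3, total = 15+1 = 16
k=3,n=4: not 3>4, total = 16+1 = 17
k=3,n=5: not 3>5, total = 17+1 = 18
k=3,n=6: not 3>6, total = 18+1 = 19
k=3,n=7: not 3>7, total = 19+1 = 20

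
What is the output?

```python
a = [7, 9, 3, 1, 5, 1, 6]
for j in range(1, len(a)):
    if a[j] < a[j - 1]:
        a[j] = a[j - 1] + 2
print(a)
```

j=1: 9>=7, unchanged → [7, 9, 3, 1, 5, 1, 6]
j=2: 3<9, a[2] = 9+2 = 11 → [7, 9, 11, 1, 5, 1, 6]
j=3: 1<11, a[3] = 11+2 = 13 → [7, 9, 11, 13, 5, 1, 6]
j=4: 5<13, a[4] = 13+2 = 15 → [7, 9, 11, 13, 15, 1, 6]
j=5: 1<15, a[5] = 15+2 = 17 → [7, 9, 11, 13, 15, 17, 6]
j=6: 6<17, a[6] = 17+2 = 19 → [7, 9, 11, 13, 15, 17, 19]

[7, 9, 11, 13, 15, 17, 19]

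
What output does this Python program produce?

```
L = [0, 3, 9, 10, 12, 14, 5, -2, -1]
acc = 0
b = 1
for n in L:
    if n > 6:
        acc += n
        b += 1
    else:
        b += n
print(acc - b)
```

35

n=0: not >6; b=1
n=3: not >6; b=4
n=9: >6, acc = 0+9 = 9; b=5
n=10: >6, acc = 9+10 = 19; b=6
n=12: >6, acc = 19+12 = 31; b=7
n=14: >6, acc = 31+14 = 45; b=8
n=5: not >6; b=13
n=-2: not >6; b=11
n=-1: not >6; b=10
acc-b = 45-10 = 35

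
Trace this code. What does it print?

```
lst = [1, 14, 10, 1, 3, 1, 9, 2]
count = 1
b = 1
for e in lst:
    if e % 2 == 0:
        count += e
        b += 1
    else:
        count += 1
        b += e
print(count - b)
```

13

e=1: not even, count = 1+1 = 2; b=2
e=14: even, count = 2+14 = 16; b=3
e=10: even, count = 16+10 = 26; b=4
e=1: not even, count = 26+1 = 27; b=5
e=3: not even, count = 27+1 = 28; b=8
e=1: not even, count = 28+1 = 29; b=9
e=9: not even, count = 29+1 = 30; b=18
e=2: even, count = 30+2 = 32; b=19
count-b = 32-19 = 13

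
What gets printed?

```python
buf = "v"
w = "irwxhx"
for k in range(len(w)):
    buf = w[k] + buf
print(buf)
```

k=0: prepend 'i' → 'iv'
k=1: prepend 'r' → 'riv'
k=2: prepend 'w' → 'wriv'
k=3: prepend 'x' → 'xwriv'
k=4: prepend 'h' → 'hxwriv'
k=5: prepend 'x' → 'xhxwriv'

xhxwriv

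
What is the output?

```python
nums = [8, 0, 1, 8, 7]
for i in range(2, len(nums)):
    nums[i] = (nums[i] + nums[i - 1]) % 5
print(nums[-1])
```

i=2: nums[2] = (1+0)%5 = 1 → [8, 0, 1, 8, 7]
i=3: nums[3] = (8+1)%5 = 4 → [8, 0, 1, 4, 7]
i=4: nums[4] = (7+4)%5 = 1 → [8, 0, 1, 4, 1]

1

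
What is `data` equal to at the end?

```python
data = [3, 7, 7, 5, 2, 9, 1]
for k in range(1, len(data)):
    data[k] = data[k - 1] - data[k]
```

[3, -4, -11, -16, -18, -27, -28]

k=1: data[1] = 3-7 = -4 → [3, -4, 7, 5, 2, 9, 1]
k=2: data[2] = (-4)-7 = -11 → [3, -4, -11, 5, 2, 9, 1]
k=3: data[3] = (-11)-5 = -16 → [3, -4, -11, -16, 2, 9, 1]
k=4: data[4] = (-16)-2 = -18 → [3, -4, -11, -16, -18, 9, 1]
k=5: data[5] = (-18)-9 = -27 → [3, -4, -11, -16, -18, -27, 1]
k=6: data[6] = (-27)-1 = -28 → [3, -4, -11, -16, -18, -27, -28]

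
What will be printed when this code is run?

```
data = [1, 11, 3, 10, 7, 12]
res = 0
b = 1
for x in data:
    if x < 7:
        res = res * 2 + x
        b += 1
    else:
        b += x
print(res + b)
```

48

x=1: <7, res = 0*2+1 = 1; b=2
x=11: not <7; b=13
x=3: <7, res = 1*2+3 = 5; b=14
x=10: not <7; b=24
x=7: not <7; b=31
x=12: not <7; b=43
res+b = 5+43 = 48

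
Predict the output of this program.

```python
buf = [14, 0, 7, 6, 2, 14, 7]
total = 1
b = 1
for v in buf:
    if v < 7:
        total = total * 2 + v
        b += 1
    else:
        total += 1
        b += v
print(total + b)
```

82

v=14: not <7, total = 1+1 = 2; b=15
v=0: <7, total = 2*2+0 = 4; b=16
v=7: not <7, total = 4+1 = 5; b=23
v=6: <7, total = 5*2+6 = 16; b=24
v=2: <7, total = 16*2+2 = 34; b=25
v=14: not <7, total = 34+1 = 35; b=39
v=7: not <7, total = 35+1 = 36; b=46
total+b = 36+46 = 82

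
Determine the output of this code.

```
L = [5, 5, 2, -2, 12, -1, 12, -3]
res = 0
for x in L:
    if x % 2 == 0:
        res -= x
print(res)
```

x=5: not even
x=5: not even
x=2: even, res = 0-2 = -2
x=-2: even, res = (-2)-(-2) = 0
x=12: even, res = 0-12 = -12
x=-1: not even
x=12: even, res = (-12)-12 = -24
x=-3: not even

-24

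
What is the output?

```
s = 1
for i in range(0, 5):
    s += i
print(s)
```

11

i=0: s = 1+0 = 1
i=1: s = 1+1 = 2
i=2: s = 2+2 = 4
i=3: s = 4+3 = 7
i=4: s = 7+4 = 11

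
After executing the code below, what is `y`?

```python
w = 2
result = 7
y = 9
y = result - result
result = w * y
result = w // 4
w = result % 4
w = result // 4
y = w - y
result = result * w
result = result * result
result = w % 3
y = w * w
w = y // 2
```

0

y = 7-7 = 0
result = 2*0 = 0
result = 2//4 = 0
w = 0%4 = 0
w = 0//4 = 0
y = 0-0 = 0
result = 0*0 = 0
result = 0*0 = 0
result = 0%3 = 0
y = 0*0 = 0
w = 0//2 = 0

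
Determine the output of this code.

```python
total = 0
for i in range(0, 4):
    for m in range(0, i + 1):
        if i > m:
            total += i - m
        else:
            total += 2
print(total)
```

18

i=0,m=0: not 0>0, total = 0+2 = 2
i=1,m=0: 1>0, total = 2+1 = 3
i=1,m=1: not 1>1, total = 3+2 = 5
i=2,m=0: 2>0, total = 5+2 = 7
i=2,m=1: 2>1, total = 7+1 = 8
i=2,m=2: not 2>2, total = 8+2 = 10
i=3,m=0: 3>0, total = 10+3 = 13
i=3,m=1: 3>1, total = 13+2 = 15
i=3,m=2: 3>2, total = 15+1 = 16
i=3,m=3: not 3>3, total = 16+2 = 18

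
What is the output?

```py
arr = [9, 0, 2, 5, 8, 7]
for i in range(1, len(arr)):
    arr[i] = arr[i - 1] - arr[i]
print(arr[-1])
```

i=1: arr[1] = 9-0 = 9 → [9, 9, 2, 5, 8, 7]
i=2: arr[2] = 9-2 = 7 → [9, 9, 7, 5, 8, 7]
i=3: arr[3] = 7-5 = 2 → [9, 9, 7, 2, 8, 7]
i=4: arr[4] = 2-8 = -6 → [9, 9, 7, 2, -6, 7]
i=5: arr[5] = (-6)-7 = -13 → [9, 9, 7, 2, -6, -13]

-13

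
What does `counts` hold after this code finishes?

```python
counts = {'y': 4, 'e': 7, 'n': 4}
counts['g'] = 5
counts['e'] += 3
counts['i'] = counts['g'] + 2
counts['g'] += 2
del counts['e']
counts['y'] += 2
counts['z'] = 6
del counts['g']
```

{'y': 6, 'n': 4, 'i': 7, 'z': 6}

counts['g'] = 5 → {'y': 4, 'e': 7, 'n': 4, 'g': 5}
counts['e'] = 7+3 = 10 → {'y': 4, 'e': 10, 'n': 4, 'g': 5}
counts['i'] = counts['g']+2 = 7 → {'y': 4, 'e': 10, 'n': 4, 'g': 5, 'i': 7}
counts['g'] = 5+2 = 7 → {'y': 4, 'e': 10, 'n': 4, 'g': 7, 'i': 7}
del 'e' → {'y': 4, 'n': 4, 'g': 7, 'i': 7}
counts['y'] = 4+2 = 6 → {'y': 6, 'n': 4, 'g': 7, 'i': 7}
counts['z'] = 6 → {'y': 6, 'n': 4, 'g': 7, 'i': 7, 'z': 6}
del 'g' → {'y': 6, 'n': 4, 'i': 7, 'z': 6}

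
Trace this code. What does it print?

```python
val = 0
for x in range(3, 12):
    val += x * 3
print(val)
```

189

x=3: val = 0+3*3 = 9
x=4: val = 9+4*3 = 21
x=5: val = 21+5*3 = 36
x=6: val = 36+6*3 = 54
x=7: val = 54+7*3 = 75
x=8: val = 75+8*3 = 99
x=9: val = 99+9*3 = 126
x=10: val = 126+10*3 = 156
x=11: val = 156+11*3 = 189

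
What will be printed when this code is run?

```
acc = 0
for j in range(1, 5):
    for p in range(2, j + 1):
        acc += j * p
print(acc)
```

55

j=2,p=2: acc = 0+4 = 4
j=3,p=2: acc = 4+6 = 10
j=3,p=3: acc = 10+9 = 19
j=4,p=2: acc = 19+8 = 27
j=4,p=3: acc = 27+12 = 39
j=4,p=4: acc = 39+16 = 55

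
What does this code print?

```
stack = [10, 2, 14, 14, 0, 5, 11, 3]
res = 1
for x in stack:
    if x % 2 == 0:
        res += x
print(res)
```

x=10: even, res = 1+10 = 11
x=2: even, res = 11+2 = 13
x=14: even, res = 13+14 = 27
x=14: even, res = 27+14 = 41
x=0: even, res = 41+0 = 41
x=5: not even
x=11: not even
x=3: not even

41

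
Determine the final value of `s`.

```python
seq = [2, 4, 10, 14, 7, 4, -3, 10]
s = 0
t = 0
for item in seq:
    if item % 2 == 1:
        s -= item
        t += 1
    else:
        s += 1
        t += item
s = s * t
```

item=2: not odd, s = 0+1 = 1; t=2
item=4: not odd, s = 1+1 = 2; t=6
item=10: not odd, s = 2+1 = 3; t=16
item=14: not odd, s = 3+1 = 4; t=30
item=7: odd, s = 4-7 = -3; t=31
item=4: not odd, s = (-3)+1 = -2; t=35
item=-3: odd, s = (-2)-(-3) = 1; t=36
item=10: not odd, s = 1+1 = 2; t=46
s*t = 2*46 = 92

92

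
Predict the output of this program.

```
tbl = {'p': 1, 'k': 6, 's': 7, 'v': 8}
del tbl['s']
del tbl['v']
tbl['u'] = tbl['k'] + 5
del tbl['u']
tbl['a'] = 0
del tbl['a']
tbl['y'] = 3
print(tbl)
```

{'p': 1, 'k': 6, 'y': 3}

del 's' → {'p': 1, 'k': 6, 'v': 8}
del 'v' → {'p': 1, 'k': 6}
tbl['u'] = tbl['k']+5 = 11 → {'p': 1, 'k': 6, 'u': 11}
del 'u' → {'p': 1, 'k': 6}
tbl['a'] = 0 → {'p': 1, 'k': 6, 'a': 0}
del 'a' → {'p': 1, 'k': 6}
tbl['y'] = 3 → {'p': 1, 'k': 6, 'y': 3}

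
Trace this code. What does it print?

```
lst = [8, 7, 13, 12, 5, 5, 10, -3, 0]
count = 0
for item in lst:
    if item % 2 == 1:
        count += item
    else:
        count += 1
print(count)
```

item=8: not odd, count = 0+1 = 1
item=7: odd, count = 1+7 = 8
item=13: odd, count = 8+13 = 21
item=12: not odd, count = 21+1 = 22
item=5: odd, count = 22+5 = 27
item=5: odd, count = 27+5 = 32
item=10: not odd, count = 32+1 = 33
item=-3: odd, count = 33+(-3) = 30
item=0: not odd, count = 30+1 = 31

31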